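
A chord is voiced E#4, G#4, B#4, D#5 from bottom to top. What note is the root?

Reordering E#, G#, B#, D# into stacked thirds gives E#–G#–B#–D#; the bottom of that stack, E#, is the root.

E#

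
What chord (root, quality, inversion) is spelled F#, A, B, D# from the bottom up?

The distinct note names are F#, A, B, D#. Stacked in thirds they read B–D#–F#–A, which is a dominant seventh chord on B.
The lowest note is F#, the fifth of the chord, so this is second inversion (figured bass 4/3).

B dominant seventh, second inversion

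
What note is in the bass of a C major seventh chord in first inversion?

In first inversion the third is lowest. For C major seventh (C–E–G–B) that is E.

E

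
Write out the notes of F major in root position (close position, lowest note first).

F, A, C

Spelling F major: F–A–C. In root position the root is bass, giving F, A, C from the bottom.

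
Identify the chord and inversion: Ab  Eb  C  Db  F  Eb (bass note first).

The pitch classes Ab, Eb, C, Db, F arrange in thirds as Db–F–Ab–C–Eb: a Db major ninth chord.
Ab is the fifth of Db major ninth; fifth in the bass means second inversion.

Db major ninth, second inversion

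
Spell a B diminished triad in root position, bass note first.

B diminished is B–D–F. Root position puts the root (B) in the bass, with the remaining tones above: B, D, F.

B, D, F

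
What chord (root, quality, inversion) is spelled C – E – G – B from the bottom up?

The distinct note names are C, E, G, B. Stacked in thirds they read C–E–G–B, which is a major seventh chord on C.
With the root (C) in the bass, the chord is in root position (figured bass 7).

C major seventh, root position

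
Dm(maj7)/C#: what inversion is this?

third inversion

Dm(maj7)/C# means D minor-major seventh with C# in the bass. C# is the seventh of D minor-major seventh (D–F–A–C#), so this is third inversion.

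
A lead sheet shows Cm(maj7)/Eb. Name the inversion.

first inversion

Cm(maj7)/Eb means C minor-major seventh with Eb in the bass. Eb is the third of C minor-major seventh (C–Eb–G–B), so this is first inversion.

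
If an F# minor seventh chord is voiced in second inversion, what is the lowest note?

C#

F# minor seventh is F#–A–C#–E. Second inversion places the fifth in the bass: C#.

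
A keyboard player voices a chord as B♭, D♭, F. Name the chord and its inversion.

The distinct note names are Bb, Db, F. Stacked in thirds they read Bb–Db–F, which is a minor triad on Bb.
With the root (Bb) in the bass, the chord is in root position (figured bass 5/3).

Bb minor, root position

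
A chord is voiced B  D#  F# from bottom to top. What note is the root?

Reordering B, D#, F# into stacked thirds gives B–D#–F#; the bottom of that stack, B, is the root.

B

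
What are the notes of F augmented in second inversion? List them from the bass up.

C#, F, A

The chord tones are F–A–C#. With the fifth (C#) lowest for second inversion: C#, F, A.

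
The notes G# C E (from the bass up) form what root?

The distinct letter names are G#, C, E. Arranged as a stack of thirds they read C–E–G#, so C is the root (a C augmented triad).

C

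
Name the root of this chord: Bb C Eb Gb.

Bb, C, Eb, Gb are the tones of a C half-diminished seventh chord (C–Eb–Gb–Bb), making C the root.

C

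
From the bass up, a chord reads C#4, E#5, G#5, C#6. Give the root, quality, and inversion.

Reducing to letter names: C#, E#, G#. These stack in thirds as C#–E#–G# — a C# major triad.
The lowest note is C#, the root of the chord, so this is root position (figured bass 5/3).

C# major, root position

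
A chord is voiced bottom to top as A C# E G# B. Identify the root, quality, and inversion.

Reducing to letter names: A, C#, E, G#, B. These stack in thirds as A–C#–E–G#–B — an A major ninth chord.
With the root (A) in the bass, the chord is in root position.

A major ninth, root position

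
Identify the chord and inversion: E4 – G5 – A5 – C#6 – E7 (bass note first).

The pitch classes E, G, A, C# arrange in thirds as A–C#–E–G: an A dominant seventh chord.
The lowest note is E, the fifth of the chord, so this is second inversion (figured bass 4/3).

A dominant seventh, second inversion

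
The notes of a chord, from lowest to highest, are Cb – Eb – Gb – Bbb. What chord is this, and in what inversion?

Cb dominant seventh, root position

The pitch classes Cb, Eb, Gb, Bbb arrange in thirds as Cb–Eb–Gb–Bbb: a Cb dominant seventh chord.
Cb is the root of Cb dominant seventh; root in the bass means root position (figured bass 7).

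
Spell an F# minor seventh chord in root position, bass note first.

F#, A, C#, E

F# minor seventh is F#–A–C#–E. Root position puts the root (F#) in the bass, with the remaining tones above: F#, A, C#, E.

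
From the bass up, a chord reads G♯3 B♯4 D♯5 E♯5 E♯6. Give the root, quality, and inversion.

The distinct note names are G#, B#, D#, E#. Stacked in thirds they read E#–G#–B#–D#, which is a minor seventh chord on E#.
G# is the third of E# minor seventh; third in the bass means first inversion (figured bass 6/5).

E# minor seventh, first inversion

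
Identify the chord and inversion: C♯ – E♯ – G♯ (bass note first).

Reducing to letter names: C#, E#, G#. These stack in thirds as C#–E#–G# — a C# major triad.
The lowest note is C#, the root of the chord, so this is root position (figured bass 5/3).

C# major, root position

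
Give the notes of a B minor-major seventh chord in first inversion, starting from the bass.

D, F#, A#, B

The chord tones are B–D–F#–A#. With the third (D) lowest for first inversion: D, F#, A#, B.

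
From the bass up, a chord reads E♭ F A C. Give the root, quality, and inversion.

The distinct note names are Eb, F, A, C. Stacked in thirds they read F–A–C–Eb, which is a dominant seventh chord on F.
The lowest note is Eb, the seventh of the chord, so this is third inversion (figured bass 4/2).

F dominant seventh, third inversion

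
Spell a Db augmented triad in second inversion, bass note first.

A, Db, F

Spelling Db augmented: Db–F–A. In second inversion the fifth is bass, giving A, Db, F from the bottom.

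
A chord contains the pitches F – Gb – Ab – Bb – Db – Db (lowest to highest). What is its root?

The distinct letter names are F, Gb, Ab, Bb, Db. Arranged as a stack of thirds they read Gb–Bb–Db–F–Ab, so Gb is the root (a Gb major ninth chord).

Gb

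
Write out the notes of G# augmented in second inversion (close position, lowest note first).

Spelling G# augmented: G#–B#–D##. In second inversion the fifth is bass, giving D##, G#, B# from the bottom.

D##, G#, B#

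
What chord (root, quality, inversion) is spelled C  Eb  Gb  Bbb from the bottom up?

C diminished seventh, root position

The pitch classes C, Eb, Gb, Bbb arrange in thirds as C–Eb–Gb–Bbb: a C diminished seventh chord.
C is the root of C diminished seventh; root in the bass means root position (figured bass 7).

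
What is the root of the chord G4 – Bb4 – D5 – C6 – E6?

Reordering G, Bb, D, C, E into stacked thirds gives C–E–G–Bb–D; the bottom of that stack, C, is the root.

C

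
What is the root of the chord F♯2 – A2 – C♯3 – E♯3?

The distinct letter names are F#, A, C#, E#. Arranged as a stack of thirds they read F#–A–C#–E#, so F# is the root (an F# minor-major seventh chord).

F#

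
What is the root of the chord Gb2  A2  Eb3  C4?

Gb, A, Eb, C are the tones of an A diminished seventh chord (A–C–Eb–Gb), making A the root.

A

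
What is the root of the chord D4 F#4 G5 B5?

G

Reordering D, F#, G, B into stacked thirds gives G–B–D–F#; the bottom of that stack, G, is the root.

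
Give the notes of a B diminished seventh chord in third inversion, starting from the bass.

Ab, B, D, F

The chord tones are B–D–F–Ab. With the seventh (Ab) lowest for third inversion: Ab, B, D, F.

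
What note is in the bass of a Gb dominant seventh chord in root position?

Gb

In root position the root is lowest. For Gb dominant seventh (Gb–Bb–Db–Fb) that is Gb.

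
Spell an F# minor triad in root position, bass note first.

F# minor is F#–A–C#. Root position puts the root (F#) in the bass, with the remaining tones above: F#, A, C#.

F#, A, C#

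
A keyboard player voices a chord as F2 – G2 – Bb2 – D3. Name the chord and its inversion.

G minor seventh, third inversion

The pitch classes F, G, Bb, D arrange in thirds as G–Bb–D–F: a G minor seventh chord.
With the seventh (F) in the bass, the chord is in third inversion (figured bass 4/2).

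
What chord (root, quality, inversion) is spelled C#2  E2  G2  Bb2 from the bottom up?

The pitch classes C#, E, G, Bb arrange in thirds as C#–E–G–Bb: a C# diminished seventh chord.
The lowest note is C#, the root of the chord, so this is root position (figured bass 7).

C# diminished seventh, root position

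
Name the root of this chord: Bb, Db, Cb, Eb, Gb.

Bb, Db, Cb, Eb, Gb are the tones of a Cb major ninth chord (Cb–Eb–Gb–Bb–Db), making Cb the root.

Cb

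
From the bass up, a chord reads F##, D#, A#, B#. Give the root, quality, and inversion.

Reducing to letter names: F##, D#, A#, B#. These stack in thirds as B#–D#–F##–A# — a B# minor seventh chord.
F## is the fifth of B# minor seventh; fifth in the bass means second inversion (figured bass 4/3).

B# minor seventh, second inversion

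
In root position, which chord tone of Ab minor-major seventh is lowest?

The root of Ab minor-major seventh (Ab–Cb–Eb–G) is Ab; that is the bass in root position.

Ab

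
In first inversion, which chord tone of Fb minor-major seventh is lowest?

The third of Fb minor-major seventh (Fb–Abb–Cb–Eb) is Abb; that is the bass in first inversion.

Abb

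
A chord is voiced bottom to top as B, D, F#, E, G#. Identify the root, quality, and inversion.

The pitch classes B, D, F#, E, G# arrange in thirds as E–G#–B–D–F#: an E dominant ninth chord.
B is the fifth of E dominant ninth; fifth in the bass means second inversion.

E dominant ninth, second inversion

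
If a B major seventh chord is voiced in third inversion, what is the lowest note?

B major seventh is B–D#–F#–A#. Third inversion places the seventh in the bass: A#.

A#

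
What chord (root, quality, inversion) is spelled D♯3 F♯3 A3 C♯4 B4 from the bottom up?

B dominant ninth, first inversion

Reducing to letter names: D#, F#, A, C#, B. These stack in thirds as B–D#–F#–A–C# — a B dominant ninth chord.
With the third (D#) in the bass, the chord is in first inversion.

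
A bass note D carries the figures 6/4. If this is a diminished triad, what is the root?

The figures 6/4 mean the fifth of the chord is in the bass. If D is the fifth of a diminished triad, the root is G# (chord tones G#–B–D).

G#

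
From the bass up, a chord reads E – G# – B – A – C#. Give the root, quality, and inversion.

A major ninth, second inversion

Reducing to letter names: E, G#, B, A, C#. These stack in thirds as A–C#–E–G#–B — an A major ninth chord.
With the fifth (E) in the bass, the chord is in second inversion.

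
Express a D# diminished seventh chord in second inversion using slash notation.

Second inversion of D# diminished seventh has the fifth (A) in the bass. As a slash chord: D#dim7/A.

D#dim7/A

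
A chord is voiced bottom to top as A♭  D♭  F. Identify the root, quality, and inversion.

The pitch classes Ab, Db, F arrange in thirds as Db–F–Ab: a Db major triad.
With the fifth (Ab) in the bass, the chord is in second inversion (figured bass 6/4).

Db major, second inversion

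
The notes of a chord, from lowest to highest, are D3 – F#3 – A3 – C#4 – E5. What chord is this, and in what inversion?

D major ninth, root position

Reducing to letter names: D, F#, A, C#, E. These stack in thirds as D–F#–A–C#–E — a D major ninth chord.
D is the root of D major ninth; root in the bass means root position.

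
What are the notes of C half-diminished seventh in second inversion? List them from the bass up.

The chord tones are C–Eb–Gb–Bb. With the fifth (Gb) lowest for second inversion: Gb, Bb, C, Eb.

Gb, Bb, C, Eb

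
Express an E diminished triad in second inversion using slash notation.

Edim/Bb

Second inversion of E diminished has the fifth (Bb) in the bass. As a slash chord: Edim/Bb.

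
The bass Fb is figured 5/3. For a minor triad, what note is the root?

The figures 5/3 mean the root of the chord is in the bass. If Fb is the root of a minor triad, the root is Fb (chord tones Fb–Abb–Cb).

Fb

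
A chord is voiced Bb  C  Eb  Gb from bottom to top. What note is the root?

C

Bb, C, Eb, Gb are the tones of a C half-diminished seventh chord (C–Eb–Gb–Bb), making C the root.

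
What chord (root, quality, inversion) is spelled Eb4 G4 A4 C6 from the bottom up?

Reducing to letter names: Eb, G, A, C. These stack in thirds as A–C–Eb–G — an A half-diminished seventh chord.
Eb is the fifth of A half-diminished seventh; fifth in the bass means second inversion (figured bass 4/3).

A half-diminished seventh, second inversion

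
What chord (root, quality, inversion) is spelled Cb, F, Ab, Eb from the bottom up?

Reducing to letter names: Cb, F, Ab, Eb. These stack in thirds as F–Ab–Cb–Eb — an F half-diminished seventh chord.
With the fifth (Cb) in the bass, the chord is in second inversion (figured bass 4/3).

F half-diminished seventh, second inversion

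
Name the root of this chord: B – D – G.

G

Reordering B, D, G into stacked thirds gives G–B–D; the bottom of that stack, G, is the root.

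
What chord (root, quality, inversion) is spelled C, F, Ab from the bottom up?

F minor, second inversion

The pitch classes C, F, Ab arrange in thirds as F–Ab–C: an F minor triad.
C is the fifth of F minor; fifth in the bass means second inversion (figured bass 6/4).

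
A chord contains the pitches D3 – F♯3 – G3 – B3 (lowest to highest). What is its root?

The distinct letter names are D, F#, G, B. Arranged as a stack of thirds they read G–B–D–F#, so G is the root (a G major seventh chord).

G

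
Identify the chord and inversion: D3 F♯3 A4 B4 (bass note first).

B minor seventh, first inversion

The pitch classes D, F#, A, B arrange in thirds as B–D–F#–A: a B minor seventh chord.
With the third (D) in the bass, the chord is in first inversion (figured bass 6/5).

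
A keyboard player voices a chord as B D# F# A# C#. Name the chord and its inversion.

B major ninth, root position

The pitch classes B, D#, F#, A#, C# arrange in thirds as B–D#–F#–A#–C#: a B major ninth chord.
B is the root of B major ninth; root in the bass means root position.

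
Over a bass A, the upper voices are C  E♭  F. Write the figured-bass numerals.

6/5

The notes A, C, Eb, F stack in thirds as F–A–C–Eb — an F dominant seventh chord. The bass A is the third, so this is first inversion: figured 6/5.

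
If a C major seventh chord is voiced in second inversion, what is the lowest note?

In second inversion the fifth is lowest. For C major seventh (C–E–G–B) that is G.

G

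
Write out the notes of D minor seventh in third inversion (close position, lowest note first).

C, D, F, A

D minor seventh is D–F–A–C. Third inversion puts the seventh (C) in the bass, with the remaining tones above: C, D, F, A.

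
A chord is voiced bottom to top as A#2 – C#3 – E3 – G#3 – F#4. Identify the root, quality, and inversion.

Reducing to letter names: A#, C#, E, G#, F#. These stack in thirds as F#–A#–C#–E–G# — an F# dominant ninth chord.
A# is the third of F# dominant ninth; third in the bass means first inversion.

F# dominant ninth, first inversion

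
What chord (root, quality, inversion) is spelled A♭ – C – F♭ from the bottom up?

The pitch classes Ab, C, Fb arrange in thirds as Fb–Ab–C: an Fb augmented triad.
Ab is the third of Fb augmented; third in the bass means first inversion (figured bass 6).

Fb augmented, first inversion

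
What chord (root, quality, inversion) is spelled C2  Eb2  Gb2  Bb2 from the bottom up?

C half-diminished seventh, root position

The pitch classes C, Eb, Gb, Bb arrange in thirds as C–Eb–Gb–Bb: a C half-diminished seventh chord.
The lowest note is C, the root of the chord, so this is root position (figured bass 7).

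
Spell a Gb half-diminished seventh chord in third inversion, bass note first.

Fb, Gb, Bbb, Dbb

Spelling Gb half-diminished seventh: Gb–Bbb–Dbb–Fb. In third inversion the seventh is bass, giving Fb, Gb, Bbb, Dbb from the bottom.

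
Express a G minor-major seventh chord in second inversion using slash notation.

Gm(maj7)/D

Second inversion of G minor-major seventh has the fifth (D) in the bass. As a slash chord: Gm(maj7)/D.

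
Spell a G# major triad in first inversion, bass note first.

B#, D#, G#

The chord tones are G#–B#–D#. With the third (B#) lowest for first inversion: B#, D#, G#.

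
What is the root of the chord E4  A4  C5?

A

E, A, C are the tones of an A minor triad (A–C–E), making A the root.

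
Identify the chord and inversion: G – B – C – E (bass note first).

The pitch classes G, B, C, E arrange in thirds as C–E–G–B: a C major seventh chord.
The lowest note is G, the fifth of the chord, so this is second inversion (figured bass 4/3).

C major seventh, second inversion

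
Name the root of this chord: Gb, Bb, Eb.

Reordering Gb, Bb, Eb into stacked thirds gives Eb–Gb–Bb; the bottom of that stack, Eb, is the root.

Eb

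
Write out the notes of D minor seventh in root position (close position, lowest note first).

D minor seventh is D–F–A–C. Root position puts the root (D) in the bass, with the remaining tones above: D, F, A, C.

D, F, A, C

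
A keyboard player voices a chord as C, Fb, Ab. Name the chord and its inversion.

The pitch classes C, Fb, Ab arrange in thirds as Fb–Ab–C: an Fb augmented triad.
The lowest note is C, the fifth of the chord, so this is second inversion (figured bass 6/4).

Fb augmented, second inversion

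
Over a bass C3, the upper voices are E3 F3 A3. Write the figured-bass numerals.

4/3

The notes C, E, F, A stack in thirds as F–A–C–E — an F major seventh chord. The bass C is the fifth, so this is second inversion: figured 4/3.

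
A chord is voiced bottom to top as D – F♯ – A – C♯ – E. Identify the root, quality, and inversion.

D major ninth, root position

The distinct note names are D, F#, A, C#, E. Stacked in thirds they read D–F#–A–C#–E, which is a major ninth chord on D.
D is the root of D major ninth; root in the bass means root position.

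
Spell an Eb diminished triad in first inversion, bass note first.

The chord tones are Eb–Gb–Bbb. With the third (Gb) lowest for first inversion: Gb, Bbb, Eb.

Gb, Bbb, Eb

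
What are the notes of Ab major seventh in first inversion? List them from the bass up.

C, Eb, G, Ab

Spelling Ab major seventh: Ab–C–Eb–G. In first inversion the third is bass, giving C, Eb, G, Ab from the bottom.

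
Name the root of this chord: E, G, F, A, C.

F

The distinct letter names are E, G, F, A, C. Arranged as a stack of thirds they read F–A–C–E–G, so F is the root (an F major ninth chord).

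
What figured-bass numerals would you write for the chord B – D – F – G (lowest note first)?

6/5

The notes B, D, F, G stack in thirds as G–B–D–F — a G dominant seventh chord. The bass B is the third, so this is first inversion: figured 6/5.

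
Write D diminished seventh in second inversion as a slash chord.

Ddim7/Ab

Second inversion of D diminished seventh has the fifth (Ab) in the bass. As a slash chord: Ddim7/Ab.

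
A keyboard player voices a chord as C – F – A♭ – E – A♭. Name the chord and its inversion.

The distinct note names are C, F, Ab, E. Stacked in thirds they read F–Ab–C–E, which is a minor-major seventh chord on F.
C is the fifth of F minor-major seventh; fifth in the bass means second inversion (figured bass 4/3).

F minor-major seventh, second inversion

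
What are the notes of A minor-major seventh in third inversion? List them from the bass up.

G#, A, C, E

The chord tones are A–C–E–G#. With the seventh (G#) lowest for third inversion: G#, A, C, E.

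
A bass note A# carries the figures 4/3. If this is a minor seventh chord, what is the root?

The figures 4/3 mean the fifth of the chord is in the bass. If A# is the fifth of a minor seventh chord, the root is D# (chord tones D#–F#–A#–C#).

D#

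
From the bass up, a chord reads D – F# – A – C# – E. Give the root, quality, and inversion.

Reducing to letter names: D, F#, A, C#, E. These stack in thirds as D–F#–A–C#–E — a D major ninth chord.
With the root (D) in the bass, the chord is in root position.

D major ninth, root position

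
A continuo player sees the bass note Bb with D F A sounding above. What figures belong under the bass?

7

The notes Bb, D, F, A stack in thirds as Bb–D–F–A — a Bb major seventh chord. The bass Bb is the root, so this is root position: figured 7.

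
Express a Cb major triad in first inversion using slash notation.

First inversion of Cb major has the third (Eb) in the bass. As a slash chord: Cbmaj/Eb.

Cbmaj/Eb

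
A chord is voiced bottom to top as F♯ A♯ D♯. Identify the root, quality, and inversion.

D# minor, first inversion

Reducing to letter names: F#, A#, D#. These stack in thirds as D#–F#–A# — a D# minor triad.
The lowest note is F#, the third of the chord, so this is first inversion (figured bass 6).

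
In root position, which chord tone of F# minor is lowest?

F# minor is F#–A–C#. Root position places the root in the bass: F#.

F#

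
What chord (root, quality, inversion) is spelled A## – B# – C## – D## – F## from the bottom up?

B# major ninth, third inversion

The pitch classes A##, B#, C##, D##, F## arrange in thirds as B#–D##–F##–A##–C##: a B# major ninth chord.
The lowest note is A##, the seventh of the chord, so this is third inversion.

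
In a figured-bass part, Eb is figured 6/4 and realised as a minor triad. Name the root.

The figures 6/4 mean the fifth of the chord is in the bass. If Eb is the fifth of a minor triad, the root is Ab (chord tones Ab–Cb–Eb).

Ab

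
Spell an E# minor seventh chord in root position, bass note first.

E#, G#, B#, D#

The chord tones are E#–G#–B#–D#. With the root (E#) lowest for root position: E#, G#, B#, D#.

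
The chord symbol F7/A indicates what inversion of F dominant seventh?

first inversion

F7/A means F dominant seventh with A in the bass. A is the third of F dominant seventh (F–A–C–Eb), so this is first inversion.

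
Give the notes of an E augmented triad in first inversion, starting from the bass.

G#, B#, E

The chord tones are E–G#–B#. With the third (G#) lowest for first inversion: G#, B#, E.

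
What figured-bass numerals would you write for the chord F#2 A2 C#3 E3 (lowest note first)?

The notes F#, A, C#, E stack in thirds as F#–A–C#–E — an F# minor seventh chord. The bass F# is the root, so this is root position: figured 7.

7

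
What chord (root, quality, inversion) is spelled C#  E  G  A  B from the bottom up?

A dominant ninth, first inversion

Reducing to letter names: C#, E, G, A, B. These stack in thirds as A–C#–E–G–B — an A dominant ninth chord.
The lowest note is C#, the third of the chord, so this is first inversion.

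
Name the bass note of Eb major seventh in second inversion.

Eb major seventh is Eb–G–Bb–D. Second inversion places the fifth in the bass: Bb.

Bb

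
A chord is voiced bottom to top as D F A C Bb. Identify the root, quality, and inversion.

The distinct note names are D, F, A, C, Bb. Stacked in thirds they read Bb–D–F–A–C, which is a major ninth chord on Bb.
D is the third of Bb major ninth; third in the bass means first inversion.

Bb major ninth, first inversion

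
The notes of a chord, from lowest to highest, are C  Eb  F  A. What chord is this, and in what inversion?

F dominant seventh, second inversion

The distinct note names are C, Eb, F, A. Stacked in thirds they read F–A–C–Eb, which is a dominant seventh chord on F.
With the fifth (C) in the bass, the chord is in second inversion (figured bass 4/3).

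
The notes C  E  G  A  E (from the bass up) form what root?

A

The distinct letter names are C, E, G, A. Arranged as a stack of thirds they read A–C–E–G, so A is the root (an A minor seventh chord).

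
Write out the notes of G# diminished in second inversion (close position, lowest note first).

The chord tones are G#–B–D. With the fifth (D) lowest for second inversion: D, G#, B.

D, G#, B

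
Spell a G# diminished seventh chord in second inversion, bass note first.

D, F, G#, B

The chord tones are G#–B–D–F. With the fifth (D) lowest for second inversion: D, F, G#, B.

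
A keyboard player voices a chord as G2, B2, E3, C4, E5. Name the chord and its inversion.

C major seventh, second inversion

The distinct note names are G, B, E, C. Stacked in thirds they read C–E–G–B, which is a major seventh chord on C.
G is the fifth of C major seventh; fifth in the bass means second inversion (figured bass 4/3).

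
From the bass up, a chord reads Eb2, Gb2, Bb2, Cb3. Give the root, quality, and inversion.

Cb major seventh, first inversion

Reducing to letter names: Eb, Gb, Bb, Cb. These stack in thirds as Cb–Eb–Gb–Bb — a Cb major seventh chord.
Eb is the third of Cb major seventh; third in the bass means first inversion (figured bass 6/5).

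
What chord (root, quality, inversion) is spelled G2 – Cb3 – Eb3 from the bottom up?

The distinct note names are G, Cb, Eb. Stacked in thirds they read Cb–Eb–G, which is an augmented triad on Cb.
With the fifth (G) in the bass, the chord is in second inversion (figured bass 6/4).

Cb augmented, second inversion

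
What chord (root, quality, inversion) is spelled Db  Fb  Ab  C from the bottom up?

Db minor-major seventh, root position

The distinct note names are Db, Fb, Ab, C. Stacked in thirds they read Db–Fb–Ab–C, which is a minor-major seventh chord on Db.
Db is the root of Db minor-major seventh; root in the bass means root position (figured bass 7).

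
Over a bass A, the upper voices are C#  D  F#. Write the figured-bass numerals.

4/3

The notes A, C#, D, F# stack in thirds as D–F#–A–C# — a D major seventh chord. The bass A is the fifth, so this is second inversion: figured 4/3.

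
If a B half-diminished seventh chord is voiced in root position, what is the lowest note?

B

In root position the root is lowest. For B half-diminished seventh (B–D–F–A) that is B.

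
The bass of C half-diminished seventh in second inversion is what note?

Gb

In second inversion the fifth is lowest. For C half-diminished seventh (C–Eb–Gb–Bb) that is Gb.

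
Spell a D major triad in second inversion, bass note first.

Spelling D major: D–F#–A. In second inversion the fifth is bass, giving A, D, F# from the bottom.

A, D, F#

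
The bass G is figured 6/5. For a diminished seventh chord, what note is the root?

E

The figures 6/5 mean the third of the chord is in the bass. If G is the third of a diminished seventh chord, the root is E (chord tones E–G–Bb–Db).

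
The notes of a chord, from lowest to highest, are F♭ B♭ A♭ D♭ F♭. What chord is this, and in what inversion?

The pitch classes Fb, Bb, Ab, Db arrange in thirds as Bb–Db–Fb–Ab: a Bb half-diminished seventh chord.
With the fifth (Fb) in the bass, the chord is in second inversion (figured bass 4/3).

Bb half-diminished seventh, second inversion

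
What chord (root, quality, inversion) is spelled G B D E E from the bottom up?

E minor seventh, first inversion

The distinct note names are G, B, D, E. Stacked in thirds they read E–G–B–D, which is a minor seventh chord on E.
The lowest note is G, the third of the chord, so this is first inversion (figured bass 6/5).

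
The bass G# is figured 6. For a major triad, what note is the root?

E

The figures 6 mean the third of the chord is in the bass. If G# is the third of a major triad, the root is E (chord tones E–G#–B).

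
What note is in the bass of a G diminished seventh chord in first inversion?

In first inversion the third is lowest. For G diminished seventh (G–Bb–Db–Fb) that is Bb.

Bb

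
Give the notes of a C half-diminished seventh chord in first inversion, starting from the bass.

Eb, Gb, Bb, C

C half-diminished seventh is C–Eb–Gb–Bb. First inversion puts the third (Eb) in the bass, with the remaining tones above: Eb, Gb, Bb, C.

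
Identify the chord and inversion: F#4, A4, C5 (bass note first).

The pitch classes F#, A, C arrange in thirds as F#–A–C: an F# diminished triad.
F# is the root of F# diminished; root in the bass means root position (figured bass 5/3).

F# diminished, root position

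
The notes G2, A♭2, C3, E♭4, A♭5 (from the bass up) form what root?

Reordering G, Ab, C, Eb into stacked thirds gives Ab–C–Eb–G; the bottom of that stack, Ab, is the root.

Ab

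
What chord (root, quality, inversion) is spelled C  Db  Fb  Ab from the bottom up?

Db minor-major seventh, third inversion

The distinct note names are C, Db, Fb, Ab. Stacked in thirds they read Db–Fb–Ab–C, which is a minor-major seventh chord on Db.
With the seventh (C) in the bass, the chord is in third inversion (figured bass 4/2).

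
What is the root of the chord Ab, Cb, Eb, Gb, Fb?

Fb

Reordering Ab, Cb, Eb, Gb, Fb into stacked thirds gives Fb–Ab–Cb–Eb–Gb; the bottom of that stack, Fb, is the root.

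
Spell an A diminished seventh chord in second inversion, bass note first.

Eb, Gb, A, C

The chord tones are A–C–Eb–Gb. With the fifth (Eb) lowest for second inversion: Eb, Gb, A, C.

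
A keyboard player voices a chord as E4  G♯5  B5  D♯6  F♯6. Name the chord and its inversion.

Reducing to letter names: E, G#, B, D#, F#. These stack in thirds as E–G#–B–D#–F# — an E major ninth chord.
The lowest note is E, the root of the chord, so this is root position.

E major ninth, root position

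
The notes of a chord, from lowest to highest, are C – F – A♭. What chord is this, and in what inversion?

F minor, second inversion

Reducing to letter names: C, F, Ab. These stack in thirds as F–Ab–C — an F minor triad.
C is the fifth of F minor; fifth in the bass means second inversion (figured bass 6/4).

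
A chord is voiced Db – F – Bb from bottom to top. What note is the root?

Bb

The distinct letter names are Db, F, Bb. Arranged as a stack of thirds they read Bb–Db–F, so Bb is the root (a Bb minor triad).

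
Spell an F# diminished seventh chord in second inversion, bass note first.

The chord tones are F#–A–C–Eb. With the fifth (C) lowest for second inversion: C, Eb, F#, A.

C, Eb, F#, A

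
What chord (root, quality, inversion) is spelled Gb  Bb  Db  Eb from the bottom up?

Eb minor seventh, first inversion

Reducing to letter names: Gb, Bb, Db, Eb. These stack in thirds as Eb–Gb–Bb–Db — an Eb minor seventh chord.
With the third (Gb) in the bass, the chord is in first inversion (figured bass 6/5).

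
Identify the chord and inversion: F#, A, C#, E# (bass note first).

Reducing to letter names: F#, A, C#, E#. These stack in thirds as F#–A–C#–E# — an F# minor-major seventh chord.
The lowest note is F#, the root of the chord, so this is root position (figured bass 7).

F# minor-major seventh, root position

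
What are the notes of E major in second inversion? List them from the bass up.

B, E, G#

Spelling E major: E–G#–B. In second inversion the fifth is bass, giving B, E, G# from the bottom.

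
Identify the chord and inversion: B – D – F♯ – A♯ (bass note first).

B minor-major seventh, root position

The distinct note names are B, D, F#, A#. Stacked in thirds they read B–D–F#–A#, which is a minor-major seventh chord on B.
The lowest note is B, the root of the chord, so this is root position (figured bass 7).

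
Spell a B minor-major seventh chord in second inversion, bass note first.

F#, A#, B, D

The chord tones are B–D–F#–A#. With the fifth (F#) lowest for second inversion: F#, A#, B, D.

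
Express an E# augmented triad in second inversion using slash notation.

Second inversion of E# augmented has the fifth (B##) in the bass. As a slash chord: E#aug/B##.

E#aug/B##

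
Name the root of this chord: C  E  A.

Reordering C, E, A into stacked thirds gives A–C–E; the bottom of that stack, A, is the root.

A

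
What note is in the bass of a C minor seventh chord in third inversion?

In third inversion the seventh is lowest. For C minor seventh (C–Eb–G–Bb) that is Bb.

Bb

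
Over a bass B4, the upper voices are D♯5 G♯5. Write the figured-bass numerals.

6

The notes B, D#, G# stack in thirds as G#–B–D# — a G# minor triad. The bass B is the third, so this is first inversion: figured 6.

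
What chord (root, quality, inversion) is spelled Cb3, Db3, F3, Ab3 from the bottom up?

Db dominant seventh, third inversion

Reducing to letter names: Cb, Db, F, Ab. These stack in thirds as Db–F–Ab–Cb — a Db dominant seventh chord.
Cb is the seventh of Db dominant seventh; seventh in the bass means third inversion (figured bass 4/2).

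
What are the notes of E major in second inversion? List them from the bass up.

The chord tones are E–G#–B. With the fifth (B) lowest for second inversion: B, E, G#.

B, E, G#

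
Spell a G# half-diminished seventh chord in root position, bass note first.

G#, B, D, F#

The chord tones are G#–B–D–F#. With the root (G#) lowest for root position: G#, B, D, F#.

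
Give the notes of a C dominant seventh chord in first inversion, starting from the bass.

C dominant seventh is C–E–G–Bb. First inversion puts the third (E) in the bass, with the remaining tones above: E, G, Bb, C.

E, G, Bb, C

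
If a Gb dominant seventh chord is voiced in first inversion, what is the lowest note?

Gb dominant seventh is Gb–Bb–Db–Fb. First inversion places the third in the bass: Bb.

Bb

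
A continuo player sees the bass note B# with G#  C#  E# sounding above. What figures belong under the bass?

4/2

The notes B#, G#, C#, E# stack in thirds as C#–E#–G#–B# — a C# major seventh chord. The bass B# is the seventh, so this is third inversion: figured 4/2.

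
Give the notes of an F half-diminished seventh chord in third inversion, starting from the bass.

Eb, F, Ab, Cb

Spelling F half-diminished seventh: F–Ab–Cb–Eb. In third inversion the seventh is bass, giving Eb, F, Ab, Cb from the bottom.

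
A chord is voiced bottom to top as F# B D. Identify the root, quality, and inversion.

The distinct note names are F#, B, D. Stacked in thirds they read B–D–F#, which is a minor triad on B.
F# is the fifth of B minor; fifth in the bass means second inversion (figured bass 6/4).

B minor, second inversion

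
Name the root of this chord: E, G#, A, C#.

Reordering E, G#, A, C# into stacked thirds gives A–C#–E–G#; the bottom of that stack, A, is the root.

A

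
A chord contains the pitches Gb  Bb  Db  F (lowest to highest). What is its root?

Reordering Gb, Bb, Db, F into stacked thirds gives Gb–Bb–Db–F; the bottom of that stack, Gb, is the root.

Gb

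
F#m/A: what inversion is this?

F#m/A means F# minor with A in the bass. A is the third of F# minor (F#–A–C#), so this is first inversion.

first inversion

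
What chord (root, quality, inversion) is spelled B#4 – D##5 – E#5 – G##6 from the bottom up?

The distinct note names are B#, D##, E#, G##. Stacked in thirds they read E#–G##–B#–D##, which is a major seventh chord on E#.
With the fifth (B#) in the bass, the chord is in second inversion (figured bass 4/3).

E# major seventh, second inversion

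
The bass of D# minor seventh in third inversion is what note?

In third inversion the seventh is lowest. For D# minor seventh (D#–F#–A#–C#) that is C#.

C#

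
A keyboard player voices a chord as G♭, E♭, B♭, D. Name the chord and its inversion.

The pitch classes Gb, Eb, Bb, D arrange in thirds as Eb–Gb–Bb–D: an Eb minor-major seventh chord.
The lowest note is Gb, the third of the chord, so this is first inversion (figured bass 6/5).

Eb minor-major seventh, first inversion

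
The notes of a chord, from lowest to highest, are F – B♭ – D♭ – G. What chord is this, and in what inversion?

G half-diminished seventh, third inversion

Reducing to letter names: F, Bb, Db, G. These stack in thirds as G–Bb–Db–F — a G half-diminished seventh chord.
The lowest note is F, the seventh of the chord, so this is third inversion (figured bass 4/2).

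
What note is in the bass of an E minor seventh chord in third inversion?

D

The seventh of E minor seventh (E–G–B–D) is D; that is the bass in third inversion.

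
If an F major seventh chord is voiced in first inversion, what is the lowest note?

A

In first inversion the third is lowest. For F major seventh (F–A–C–E) that is A.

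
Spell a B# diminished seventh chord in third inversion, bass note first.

A, B#, D#, F#

Spelling B# diminished seventh: B#–D#–F#–A. In third inversion the seventh is bass, giving A, B#, D#, F# from the bottom.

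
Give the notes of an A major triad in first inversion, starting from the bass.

C#, E, A

The chord tones are A–C#–E. With the third (C#) lowest for first inversion: C#, E, A.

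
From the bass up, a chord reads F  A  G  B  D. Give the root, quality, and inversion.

G dominant ninth, third inversion

Reducing to letter names: F, A, G, B, D. These stack in thirds as G–B–D–F–A — a G dominant ninth chord.
With the seventh (F) in the bass, the chord is in third inversion.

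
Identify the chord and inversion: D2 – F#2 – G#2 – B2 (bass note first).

G# half-diminished seventh, second inversion

The distinct note names are D, F#, G#, B. Stacked in thirds they read G#–B–D–F#, which is a half-diminished seventh chord on G#.
D is the fifth of G# half-diminished seventh; fifth in the bass means second inversion (figured bass 4/3).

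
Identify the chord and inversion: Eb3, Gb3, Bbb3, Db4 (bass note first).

Eb half-diminished seventh, root position

The pitch classes Eb, Gb, Bbb, Db arrange in thirds as Eb–Gb–Bbb–Db: an Eb half-diminished seventh chord.
With the root (Eb) in the bass, the chord is in root position (figured bass 7).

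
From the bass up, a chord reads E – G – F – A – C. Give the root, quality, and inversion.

F major ninth, third inversion

Reducing to letter names: E, G, F, A, C. These stack in thirds as F–A–C–E–G — an F major ninth chord.
With the seventh (E) in the bass, the chord is in third inversion.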